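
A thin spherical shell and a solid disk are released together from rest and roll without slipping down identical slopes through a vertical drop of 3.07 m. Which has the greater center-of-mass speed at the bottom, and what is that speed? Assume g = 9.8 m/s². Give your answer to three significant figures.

For rolling without slipping, Mgh = ½(1+k)Mv² where k = I/(MR²), so v = √(2gh/(1+k)).
Thin spherical shell: k = 2/3, giving v = √(2×9.8×3.07/1.667) = 6.009 m/s.
Solid disk: k = 0.5, giving v = √(2×9.8×3.07/1.5) = 6.334 m/s.
The smaller k wins: the solid disk, at ≈ 6.33 m/s.

the solid disk, at v ≈ 6.33 m/s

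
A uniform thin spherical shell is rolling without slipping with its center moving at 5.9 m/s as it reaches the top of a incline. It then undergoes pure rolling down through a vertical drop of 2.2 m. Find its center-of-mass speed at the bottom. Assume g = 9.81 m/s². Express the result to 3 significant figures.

v ≈ 7.79 m/s

With I = (2/3)MR², the ratio k = I/(MR²) is 2/3.
Pure rolling means v = ωR; then KE = ½Mv² + ½I(v/R)² = ½(1+k)Mv² = (5/6)Mv².
Conserving energy between top and bottom: (5/6)Mv² = (5/6)Mv₀² + Mgh, hence v² = v₀² + 2gh/(1+k).
v = √(5.9² + 2×9.81×2.2/1.667) = √60.71 ≈ 7.79 m/s.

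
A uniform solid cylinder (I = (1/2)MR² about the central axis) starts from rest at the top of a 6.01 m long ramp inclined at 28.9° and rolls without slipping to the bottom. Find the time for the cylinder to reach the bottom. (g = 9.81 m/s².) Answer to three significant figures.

With I = (1/2)MR², the ratio k = I/(MR²) is 0.5.
Along the incline Mg sinθ − f = Ma, and torque about the center fR = Iα = kMR²(a/R) gives f = kMa.
Hence a = g sinθ/(1+k) = 9.81×sin28.9°/1.5 = 3.161 m/s².
Starting from rest, L = ½at², so t = √(2L/a) = √(2×6.01/3.161) ≈ 1.95 s.

t ≈ 1.95 s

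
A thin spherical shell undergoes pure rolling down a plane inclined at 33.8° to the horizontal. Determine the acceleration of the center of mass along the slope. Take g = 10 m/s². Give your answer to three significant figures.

The moment of inertia is (2/3)MR², giving k ≡ I/(MR²) = 2/3.
Along the incline Mg sinθ − f = Ma, and torque about the center fR = Iα = kMR²(a/R) gives f = kMa.
Eliminating f: Mg sinθ = (1+k)Ma, so a = g sinθ/(1+k) = 10 × sin33.8° / 1.667 ≈ 3.34 m/s².

a ≈ 3.34 m/s²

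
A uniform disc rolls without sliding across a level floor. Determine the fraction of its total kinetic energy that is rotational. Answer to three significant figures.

Here I = (1/2)MR², so the shape factor k = I/(MR²) = 0.5.
Since ω = v/R, the translational part is ½Mv² and the rotational part is ½I(v/R)² = ½kMv²; the total is ½(1+k)Mv².
The rotational fraction is therefore k/(1+k) = 0.5/1.5 ≈ 0.333.

fraction ≈ 0.333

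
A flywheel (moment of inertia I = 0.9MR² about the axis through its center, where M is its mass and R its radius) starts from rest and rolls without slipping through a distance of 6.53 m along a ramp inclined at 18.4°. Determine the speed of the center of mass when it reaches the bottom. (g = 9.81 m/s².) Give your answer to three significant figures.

With I = 0.9MR², the ratio k = I/(MR²) is 0.9.
The rolling condition ω = v/R makes the rotational term ½I(v/R)² = ½kMv², so KE_total = ½(1+k)Mv² = (19/20)Mv².
The vertical drop is h = L sinθ = 6.53 × sin18.4° = 2.061 m.
Energy conservation: Mgh = (19/20)Mv², so v = √(2gh/(1+k)) = √(2 × 9.81 × 2.061 / 1.9) ≈ 4.61 m/s.

v ≈ 4.61 m/s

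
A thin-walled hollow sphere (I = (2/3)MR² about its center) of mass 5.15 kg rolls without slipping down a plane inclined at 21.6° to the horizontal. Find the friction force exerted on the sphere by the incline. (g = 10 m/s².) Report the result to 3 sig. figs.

Here I = (2/3)MR², so the shape factor k = I/(MR²) = 2/3.
Translational: Mg sinθ − f = Ma. Rotational about the CM: fR = Iα = kMRa, so f = kMa.
Combining, a = g sinθ/(1+k) and f = kMa = kMg sinθ/(1+k).
f = (2/3) × 5.15 × 10 × sin21.6° / 1.667 ≈ 7.58 N.

f ≈ 7.58 N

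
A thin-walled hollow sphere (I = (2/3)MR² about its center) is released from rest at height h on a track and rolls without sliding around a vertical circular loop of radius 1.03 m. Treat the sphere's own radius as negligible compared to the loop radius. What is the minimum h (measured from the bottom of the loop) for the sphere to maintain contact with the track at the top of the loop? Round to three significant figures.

The moment of inertia is (2/3)MR², giving k ≡ I/(MR²) = 2/3.
At the top of the loop, the minimum-contact condition is Mg = Mv_top²/r, so v_top² = gr.
With ω = v/R, the kinetic energy at speed v is ½(1+k)Mv² = (5/6)Mv².
Energy conservation from release (height h) to the top (height 2r): Mgh = Mg(2r) + (5/6)M·gr.
Thus h_min = 2r + (1+k)r/2 = r(2 + 1.667/2) = 1.03 × 2.833 ≈ 2.92 m.

h_min ≈ 2.92 m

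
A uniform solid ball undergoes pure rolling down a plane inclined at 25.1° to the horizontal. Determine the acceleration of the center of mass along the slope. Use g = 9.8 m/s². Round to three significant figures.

a ≈ 2.97 m/s²

Here I = (2/5)MR², so the shape factor k = I/(MR²) = 0.4.
Along the incline Mg sinθ − f = Ma, and torque about the center fR = Iα = kMR²(a/R) gives f = kMa.
Eliminating f: Mg sinθ = (1+k)Ma, so a = g sinθ/(1+k) = 9.8 × sin25.1° / 1.4 ≈ 2.97 m/s².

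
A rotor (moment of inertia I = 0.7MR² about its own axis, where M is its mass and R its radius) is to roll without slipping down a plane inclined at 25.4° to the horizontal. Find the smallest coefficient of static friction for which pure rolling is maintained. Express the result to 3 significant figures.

With I = 0.7MR², the ratio k = I/(MR²) is 0.7.
Newton's second law down the slope: Mg sinθ − f = Ma. The torque equation fR = Iα (with α = a/R) gives f = kMa.
These give a = g sinθ/(1+k) and the required friction f = kMg sinθ/(1+k).
With N = Mg cosθ, the no-slip condition f ≤ μN gives μ_min = f/N = k tanθ/(1+k).
μ_min = 0.7 × tan25.4° / 1.7 ≈ 0.196.

μ_min ≈ 0.196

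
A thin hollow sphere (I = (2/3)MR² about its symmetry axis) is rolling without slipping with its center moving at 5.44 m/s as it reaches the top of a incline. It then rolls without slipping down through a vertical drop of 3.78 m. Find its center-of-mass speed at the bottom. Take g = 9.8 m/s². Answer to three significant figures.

v ≈ 8.61 m/s

For this body I = (2/3)MR², i.e. k = I/(MR²) = 2/3.
Since it rolls without slipping, ω = v/R and KE = ½Mv² + ½Iω² = ½(1+k)Mv² = (5/6)Mv².
Conserving energy between top and bottom: (5/6)Mv² = (5/6)Mv₀² + Mgh, hence v² = v₀² + 2gh/(1+k).
v = √(5.44² + 2×9.8×3.78/1.667) = √74.05 ≈ 8.61 m/s.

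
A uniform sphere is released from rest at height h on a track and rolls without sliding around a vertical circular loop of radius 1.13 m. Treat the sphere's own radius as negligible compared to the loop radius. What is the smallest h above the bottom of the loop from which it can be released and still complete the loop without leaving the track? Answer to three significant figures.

The moment of inertia is (2/5)MR², giving k ≡ I/(MR²) = 0.4.
At the top of the loop, the minimum-contact condition is Mg = Mv_top²/r, so v_top² = gr.
With ω = v/R, the kinetic energy at speed v is ½(1+k)Mv² = (7/10)Mv².
Energy conservation from release (height h) to the top (height 2r): Mgh = Mg(2r) + (7/10)M·gr.
Thus h_min = 2r + (1+k)r/2 = r(2 + 1.4/2) = 1.13 × 2.7 ≈ 3.05 m.

h_min ≈ 3.05 m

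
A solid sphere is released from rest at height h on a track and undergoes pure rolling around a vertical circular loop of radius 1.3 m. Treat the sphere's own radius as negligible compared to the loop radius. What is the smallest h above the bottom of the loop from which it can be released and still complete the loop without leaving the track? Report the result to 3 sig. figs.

Here I = (2/5)MR², so the shape factor k = I/(MR²) = 0.4.
At the top, contact is just lost when gravity alone supplies the centripetal force: Mg = Mv_top²/r, i.e. v_top² = gr.
With ω = v/R, the kinetic energy at speed v is ½(1+k)Mv² = (7/10)Mv².
Energy conservation from release (height h) to the top (height 2r): Mgh = Mg(2r) + (7/10)M·gr.
Thus h_min = 2r + (1+k)r/2 = r(2 + 1.4/2) = 1.3 × 2.7 ≈ 3.51 m.

h_min ≈ 3.51 m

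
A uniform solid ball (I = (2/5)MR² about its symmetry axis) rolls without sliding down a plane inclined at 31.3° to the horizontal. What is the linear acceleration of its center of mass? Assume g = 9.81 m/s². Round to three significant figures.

The moment of inertia is (2/5)MR², giving k ≡ I/(MR²) = 0.4.
Translational: Mg sinθ − f = Ma. Rotational about the CM: fR = Iα = kMRa, so f = kMa.
Eliminating f: Mg sinθ = (1+k)Ma, so a = g sinθ/(1+k) = 9.81 × sin31.3° / 1.4 ≈ 3.64 m/s².

a ≈ 3.64 m/s²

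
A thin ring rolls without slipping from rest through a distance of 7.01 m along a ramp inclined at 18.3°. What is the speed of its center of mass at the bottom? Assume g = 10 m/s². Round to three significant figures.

v ≈ 4.69 m/s

With I = MR², the ratio k = I/(MR²) is 1.
The rolling condition ω = v/R makes the rotational term ½I(v/R)² = ½kMv², so KE_total = ½(1+k)Mv² = Mv².
The vertical drop is h = L sinθ = 7.01 × sin18.3° = 2.201 m.
Setting Mgh = Mv² gives v = √(2gh/(1+k)) = √(2·10·2.201/2) ≈ 4.69 m/s.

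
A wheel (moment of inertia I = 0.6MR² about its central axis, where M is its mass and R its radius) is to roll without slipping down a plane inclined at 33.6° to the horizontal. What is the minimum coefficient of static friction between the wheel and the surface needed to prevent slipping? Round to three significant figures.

μ_min ≈ 0.249

For this body I = 0.6MR², i.e. k = I/(MR²) = 0.6.
Along the incline Mg sinθ − f = Ma, and torque about the center fR = Iα = kMR²(a/R) gives f = kMa.
These give a = g sinθ/(1+k) and the required friction f = kMg sinθ/(1+k).
The normal force is N = Mg cosθ, so μ_min = f/N = k tanθ/(1+k).
μ_min = 0.6 × tan33.6° / 1.6 ≈ 0.249.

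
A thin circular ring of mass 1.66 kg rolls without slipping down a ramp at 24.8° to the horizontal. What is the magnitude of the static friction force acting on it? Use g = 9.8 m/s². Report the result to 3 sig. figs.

Here I = MR², so the shape factor k = I/(MR²) = 1.
Along the incline Mg sinθ − f = Ma, and torque about the center fR = Iα = kMR²(a/R) gives f = kMa.
Combining, a = g sinθ/(1+k) and f = kMa = kMg sinθ/(1+k).
f = 1 × 1.66 × 9.8 × sin24.8° / 2 ≈ 3.41 N.

f ≈ 3.41 N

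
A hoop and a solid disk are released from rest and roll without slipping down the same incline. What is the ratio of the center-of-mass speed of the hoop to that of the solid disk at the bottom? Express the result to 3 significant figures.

Each satisfies Mgh = ½(1+k)Mv² with k = I/(MR²), so v ∝ 1/√(1+k).
For the hoop k = 1; for the solid disk k = 0.5.
v₁/v₂ = √((1+k₂)/(1+k₁)) = √(1.5/2) ≈ 0.866.

v_ratio ≈ 0.866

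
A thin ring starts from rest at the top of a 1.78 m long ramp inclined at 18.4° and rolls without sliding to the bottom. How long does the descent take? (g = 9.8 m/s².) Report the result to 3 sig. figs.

t ≈ 1.52 s

For this body I = MR², i.e. k = I/(MR²) = 1.
Along the incline Mg sinθ − f = Ma, and torque about the center fR = Iα = kMR²(a/R) gives f = kMa.
Hence a = g sinθ/(1+k) = 9.8×sin18.4°/2 = 1.547 m/s².
With constant a from rest, t = √(2L/a) = √(2·1.78/1.547) ≈ 1.52 s.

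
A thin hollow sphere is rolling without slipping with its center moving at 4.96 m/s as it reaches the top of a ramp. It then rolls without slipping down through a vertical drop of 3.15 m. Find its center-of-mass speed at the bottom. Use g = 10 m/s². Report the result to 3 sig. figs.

The moment of inertia is (2/3)MR², giving k ≡ I/(MR²) = 2/3.
Pure rolling means v = ωR; then KE = ½Mv² + ½I(v/R)² = ½(1+k)Mv² = (5/6)Mv².
Conserving energy between top and bottom: (5/6)Mv² = (5/6)Mv₀² + Mgh, hence v² = v₀² + 2gh/(1+k).
v = √(4.96² + 2×10×3.15/1.667) = √62.4 ≈ 7.90 m/s.

v ≈ 7.90 m/s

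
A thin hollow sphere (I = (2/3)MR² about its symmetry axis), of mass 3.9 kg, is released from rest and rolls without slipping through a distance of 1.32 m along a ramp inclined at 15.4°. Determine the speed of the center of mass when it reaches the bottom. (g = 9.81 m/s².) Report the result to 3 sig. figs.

v ≈ 2.03 m/s

With I = (2/3)MR², the ratio k = I/(MR²) is 2/3.
The rolling condition ω = v/R makes the rotational term ½I(v/R)² = ½kMv², so KE_total = ½(1+k)Mv² = (5/6)Mv².
The vertical drop is h = L sinθ = 1.32 × sin15.4° = 0.3505 m.
Setting Mgh = (5/6)Mv² gives v = √(2gh/(1+k)) = √(2·9.81·0.3505/1.667) ≈ 2.03 m/s.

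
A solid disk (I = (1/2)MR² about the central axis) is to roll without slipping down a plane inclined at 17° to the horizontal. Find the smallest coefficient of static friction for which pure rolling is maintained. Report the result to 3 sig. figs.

μ_min ≈ 0.102

With I = (1/2)MR², the ratio k = I/(MR²) is 0.5.
Translational: Mg sinθ − f = Ma. Rotational about the CM: fR = Iα = kMRa, so f = kMa.
These give a = g sinθ/(1+k) and the required friction f = kMg sinθ/(1+k).
The normal force is N = Mg cosθ, so μ_min = f/N = k tanθ/(1+k).
μ_min = 0.5 × tan17° / 1.5 ≈ 0.102.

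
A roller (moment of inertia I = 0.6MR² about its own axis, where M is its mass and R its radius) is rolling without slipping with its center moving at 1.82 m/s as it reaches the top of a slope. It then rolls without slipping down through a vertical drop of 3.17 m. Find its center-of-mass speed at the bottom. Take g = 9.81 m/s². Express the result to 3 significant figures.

v ≈ 6.49 m/s

Here I = 0.6MR², so the shape factor k = I/(MR²) = 0.6.
Since it rolls without slipping, ω = v/R and KE = ½Mv² + ½Iω² = ½(1+k)Mv² = (4/5)Mv².
Conserving energy between top and bottom: (4/5)Mv² = (4/5)Mv₀² + Mgh, hence v² = v₀² + 2gh/(1+k).
v = √(1.82² + 2×9.81×3.17/1.6) = √42.18 ≈ 6.49 m/s.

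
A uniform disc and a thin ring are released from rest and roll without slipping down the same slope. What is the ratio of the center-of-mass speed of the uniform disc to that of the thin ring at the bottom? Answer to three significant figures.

Each satisfies Mgh = ½(1+k)Mv² with k = I/(MR²), so v ∝ 1/√(1+k).
For the uniform disc k = 0.5; for the thin ring k = 1.
v₁/v₂ = √((1+k₂)/(1+k₁)) = √(2/1.5) ≈ 1.15.

v_ratio ≈ 1.15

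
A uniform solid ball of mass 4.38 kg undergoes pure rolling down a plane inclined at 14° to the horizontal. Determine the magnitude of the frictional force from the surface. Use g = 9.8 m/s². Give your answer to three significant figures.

For this body I = (2/5)MR², i.e. k = I/(MR²) = 0.4.
Along the incline Mg sinθ − f = Ma, and torque about the center fR = Iα = kMR²(a/R) gives f = kMa.
Combining, a = g sinθ/(1+k) and f = kMa = kMg sinθ/(1+k).
f = 0.4 × 4.38 × 9.8 × sin14° / 1.4 ≈ 2.97 N.

f ≈ 2.97 N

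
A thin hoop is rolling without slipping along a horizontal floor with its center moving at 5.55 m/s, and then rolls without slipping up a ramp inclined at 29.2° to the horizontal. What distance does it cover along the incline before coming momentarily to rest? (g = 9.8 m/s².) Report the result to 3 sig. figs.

For this body I = MR², i.e. k = I/(MR²) = 1.
Since it rolls without slipping, ω = v/R and KE = ½Mv² + ½Iω² = ½(1+k)Mv² = Mv².
Setting this equal to Mgh gives the vertical rise h = (1+k)v₀²/(2g) = 2×5.55²/(2×9.8) = 3.143 m.
The distance along the slope is d = h/sinθ = 3.143/sin29.2° ≈ 6.44 m.

d ≈ 6.44 m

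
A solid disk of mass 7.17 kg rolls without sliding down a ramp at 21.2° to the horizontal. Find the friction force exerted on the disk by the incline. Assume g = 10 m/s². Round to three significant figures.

For this body I = (1/2)MR², i.e. k = I/(MR²) = 0.5.
Translational: Mg sinθ − f = Ma. Rotational about the CM: fR = Iα = kMRa, so f = kMa.
Combining, a = g sinθ/(1+k) and f = kMa = kMg sinθ/(1+k).
f = 0.5 × 7.17 × 10 × sin21.2° / 1.5 ≈ 8.64 N.

f ≈ 8.64 N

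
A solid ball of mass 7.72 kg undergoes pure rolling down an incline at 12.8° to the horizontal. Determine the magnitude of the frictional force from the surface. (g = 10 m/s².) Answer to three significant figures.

Here I = (2/5)MR², so the shape factor k = I/(MR²) = 0.4.
Along the incline Mg sinθ − f = Ma, and torque about the center fR = Iα = kMR²(a/R) gives f = kMa.
Combining, a = g sinθ/(1+k) and f = kMa = kMg sinθ/(1+k).
f = 0.4 × 7.72 × 10 × sin12.8° / 1.4 ≈ 4.89 N.

f ≈ 4.89 N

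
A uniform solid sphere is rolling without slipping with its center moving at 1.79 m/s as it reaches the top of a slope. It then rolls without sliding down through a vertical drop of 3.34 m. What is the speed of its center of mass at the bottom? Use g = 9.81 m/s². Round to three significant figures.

Here I = (2/5)MR², so the shape factor k = I/(MR²) = 0.4.
Pure rolling means v = ωR; then KE = ½Mv² + ½I(v/R)² = ½(1+k)Mv² = (7/10)Mv².
Energy conservation: (7/10)Mv₀² + Mgh = (7/10)Mv², so v² = v₀² + 2gh/(1+k).
v = √(1.79² + 2×9.81×3.34/1.4) = √50.01 ≈ 7.07 m/s.

v ≈ 7.07 m/s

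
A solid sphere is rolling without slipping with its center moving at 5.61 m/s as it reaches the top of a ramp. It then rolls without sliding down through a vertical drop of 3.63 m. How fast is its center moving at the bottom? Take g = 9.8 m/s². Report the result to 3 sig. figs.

The moment of inertia is (2/5)MR², giving k ≡ I/(MR²) = 0.4.
The rolling condition ω = v/R makes the rotational term ½I(v/R)² = ½kMv², so KE_total = ½(1+k)Mv² = (7/10)Mv².
Conserving energy between top and bottom: (7/10)Mv² = (7/10)Mv₀² + Mgh, hence v² = v₀² + 2gh/(1+k).
v = √(5.61² + 2×9.8×3.63/1.4) = √82.29 ≈ 9.07 m/s.

v ≈ 9.07 m/s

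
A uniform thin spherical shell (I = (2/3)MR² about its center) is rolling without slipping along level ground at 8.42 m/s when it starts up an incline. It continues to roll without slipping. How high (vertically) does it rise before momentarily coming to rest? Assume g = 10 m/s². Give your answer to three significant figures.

h ≈ 5.91 m

The moment of inertia is (2/3)MR², giving k ≡ I/(MR²) = 2/3.
The rolling condition ω = v/R makes the rotational term ½I(v/R)² = ½kMv², so KE_total = ½(1+k)Mv² = (5/6)Mv².
All of this converts to potential energy at the highest point: (5/6)Mv₀² = Mgh.
Thus h = (1+k)v₀²/(2g) = 1.667 × 8.42² / (2 × 10) ≈ 5.91 m.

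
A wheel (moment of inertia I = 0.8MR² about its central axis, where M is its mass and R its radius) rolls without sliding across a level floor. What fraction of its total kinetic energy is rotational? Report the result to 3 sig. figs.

fraction ≈ 0.444

Here I = 0.8MR², so the shape factor k = I/(MR²) = 0.8.
With ω = v/R, KE_trans = ½Mv² and KE_rot = ½Iω² = ½kMv², so KE_total = ½(1+k)Mv².
The rotational fraction is therefore k/(1+k) = 0.8/1.8 ≈ 0.444.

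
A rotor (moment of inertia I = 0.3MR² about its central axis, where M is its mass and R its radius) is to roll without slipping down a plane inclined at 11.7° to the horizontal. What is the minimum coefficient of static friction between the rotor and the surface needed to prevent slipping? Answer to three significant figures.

The moment of inertia is 0.3MR², giving k ≡ I/(MR²) = 0.3.
Along the incline Mg sinθ − f = Ma, and torque about the center fR = Iα = kMR²(a/R) gives f = kMa.
These give a = g sinθ/(1+k) and the required friction f = kMg sinθ/(1+k).
With N = Mg cosθ, the no-slip condition f ≤ μN gives μ_min = f/N = k tanθ/(1+k).
μ_min = 0.3 × tan11.7° / 1.3 ≈ 0.0478.

μ_min ≈ 0.0478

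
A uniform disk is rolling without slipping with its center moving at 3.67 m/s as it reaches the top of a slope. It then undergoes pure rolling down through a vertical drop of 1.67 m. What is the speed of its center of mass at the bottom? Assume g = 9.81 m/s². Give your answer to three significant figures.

v ≈ 5.94 m/s

The moment of inertia is (1/2)MR², giving k ≡ I/(MR²) = 0.5.
Pure rolling means v = ωR; then KE = ½Mv² + ½I(v/R)² = ½(1+k)Mv² = (3/4)Mv².
Energy conservation: (3/4)Mv₀² + Mgh = (3/4)Mv², so v² = v₀² + 2gh/(1+k).
v = √(3.67² + 2×9.81×1.67/1.5) = √35.31 ≈ 5.94 m/s.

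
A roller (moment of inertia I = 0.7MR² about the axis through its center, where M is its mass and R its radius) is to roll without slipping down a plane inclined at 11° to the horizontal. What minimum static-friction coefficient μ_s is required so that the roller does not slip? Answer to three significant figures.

μ_min ≈ 0.0800

For this body I = 0.7MR², i.e. k = I/(MR²) = 0.7.
Along the incline Mg sinθ − f = Ma, and torque about the center fR = Iα = kMR²(a/R) gives f = kMa.
These give a = g sinθ/(1+k) and the required friction f = kMg sinθ/(1+k).
The normal force is N = Mg cosθ, so μ_min = f/N = k tanθ/(1+k).
μ_min = 0.7 × tan11° / 1.7 ≈ 0.0800.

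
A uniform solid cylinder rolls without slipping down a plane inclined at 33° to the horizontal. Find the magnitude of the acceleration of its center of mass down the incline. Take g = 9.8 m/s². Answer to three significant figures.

a ≈ 3.56 m/s²

For this body I = (1/2)MR², i.e. k = I/(MR²) = 0.5.
Along the incline Mg sinθ − f = Ma, and torque about the center fR = Iα = kMR²(a/R) gives f = kMa.
Eliminating f: Mg sinθ = (1+k)Ma, so a = g sinθ/(1+k) = 9.8 × sin33° / 1.5 ≈ 3.56 m/s².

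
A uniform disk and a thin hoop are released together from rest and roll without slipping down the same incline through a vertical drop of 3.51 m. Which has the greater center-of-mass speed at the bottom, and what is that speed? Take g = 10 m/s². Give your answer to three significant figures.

For rolling without slipping, Mgh = ½(1+k)Mv² where k = I/(MR²), so v = √(2gh/(1+k)).
Uniform disk: k = 0.5, giving v = √(2×10×3.51/1.5) = 6.841 m/s.
Thin hoop: k = 1, giving v = √(2×10×3.51/2) = 5.925 m/s.
The smaller k wins: the uniform disk, at ≈ 6.84 m/s.

the uniform disk, at v ≈ 6.84 m/s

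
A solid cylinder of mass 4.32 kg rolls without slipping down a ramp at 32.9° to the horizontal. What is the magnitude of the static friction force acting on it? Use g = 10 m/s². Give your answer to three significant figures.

f ≈ 7.82 N

With I = (1/2)MR², the ratio k = I/(MR²) is 0.5.
Newton's second law down the slope: Mg sinθ − f = Ma. The torque equation fR = Iα (with α = a/R) gives f = kMa.
Combining, a = g sinθ/(1+k) and f = kMa = kMg sinθ/(1+k).
f = 0.5 × 4.32 × 10 × sin32.9° / 1.5 ≈ 7.82 N.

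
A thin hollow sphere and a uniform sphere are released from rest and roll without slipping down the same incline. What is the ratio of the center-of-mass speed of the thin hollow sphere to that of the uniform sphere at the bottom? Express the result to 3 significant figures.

Each satisfies Mgh = ½(1+k)Mv² with k = I/(MR²), so v ∝ 1/√(1+k).
For the thin hollow sphere k = 2/3; for the uniform sphere k = 0.4.
v₁/v₂ = √((1+k₂)/(1+k₁)) = √(1.4/1.667) ≈ 0.917.

v_ratio ≈ 0.917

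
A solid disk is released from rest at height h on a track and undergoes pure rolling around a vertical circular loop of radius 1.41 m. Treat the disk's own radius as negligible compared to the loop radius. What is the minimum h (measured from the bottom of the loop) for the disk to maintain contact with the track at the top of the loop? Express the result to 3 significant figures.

Here I = (1/2)MR², so the shape factor k = I/(MR²) = 0.5.
At the top, contact is just lost when gravity alone supplies the centripetal force: Mg = Mv_top²/r, i.e. v_top² = gr.
With ω = v/R, the kinetic energy at speed v is ½(1+k)Mv² = (3/4)Mv².
Energy conservation from release (height h) to the top (height 2r): Mgh = Mg(2r) + (3/4)M·gr.
Thus h_min = 2r + (1+k)r/2 = r(2 + 1.5/2) = 1.41 × 2.75 ≈ 3.88 m.

h_min ≈ 3.88 m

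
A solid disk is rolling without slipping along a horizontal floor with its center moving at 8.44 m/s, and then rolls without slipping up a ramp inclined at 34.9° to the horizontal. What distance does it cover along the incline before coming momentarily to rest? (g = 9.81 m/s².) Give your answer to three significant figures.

d ≈ 9.52 m

The moment of inertia is (1/2)MR², giving k ≡ I/(MR²) = 0.5.
The rolling condition ω = v/R makes the rotational term ½I(v/R)² = ½kMv², so KE_total = ½(1+k)Mv² = (3/4)Mv².
Setting this equal to Mgh gives the vertical rise h = (1+k)v₀²/(2g) = 1.5×8.44²/(2×9.81) = 5.446 m.
Along the incline, d = h/sinθ = 5.446/sin34.9° ≈ 9.52 m.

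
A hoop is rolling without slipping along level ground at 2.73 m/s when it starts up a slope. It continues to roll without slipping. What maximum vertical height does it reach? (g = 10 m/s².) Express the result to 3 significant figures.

h ≈ 0.745 m

For this body I = MR², i.e. k = I/(MR²) = 1.
The rolling condition ω = v/R makes the rotational term ½I(v/R)² = ½kMv², so KE_total = ½(1+k)Mv² = Mv².
At the top the kinetic energy is zero, so Mv₀² = Mgh.
Thus h = (1+k)v₀²/(2g) = 2 × 2.73² / (2 × 10) ≈ 0.745 m.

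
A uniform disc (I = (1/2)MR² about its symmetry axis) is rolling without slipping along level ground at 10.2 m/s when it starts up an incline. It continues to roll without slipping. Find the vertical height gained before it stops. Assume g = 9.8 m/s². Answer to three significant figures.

h ≈ 7.96 m

Here I = (1/2)MR², so the shape factor k = I/(MR²) = 0.5.
Since it rolls without slipping, ω = v/R and KE = ½Mv² + ½Iω² = ½(1+k)Mv² = (3/4)Mv².
At the top the kinetic energy is zero, so (3/4)Mv₀² = Mgh.
Thus h = (1+k)v₀²/(2g) = 1.5 × 10.2² / (2 × 9.8) ≈ 7.96 m.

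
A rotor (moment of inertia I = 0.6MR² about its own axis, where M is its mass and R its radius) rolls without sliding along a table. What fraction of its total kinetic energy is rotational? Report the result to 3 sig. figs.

For this body I = 0.6MR², i.e. k = I/(MR²) = 0.6.
Since ω = v/R, the translational part is ½Mv² and the rotational part is ½I(v/R)² = ½kMv²; the total is ½(1+k)Mv².
The rotational fraction is therefore k/(1+k) = 0.6/1.6 ≈ 0.375.

fraction ≈ 0.375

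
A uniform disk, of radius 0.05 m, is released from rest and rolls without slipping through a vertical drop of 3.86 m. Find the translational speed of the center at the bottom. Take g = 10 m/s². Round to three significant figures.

The moment of inertia is (1/2)MR², giving k ≡ I/(MR²) = 0.5.
Since it rolls without slipping, ω = v/R and KE = ½Mv² + ½Iω² = ½(1+k)Mv² = (3/4)Mv².
Energy conservation: Mgh = (3/4)Mv², so v = √(2gh/(1+k)) = √(2 × 10 × 3.86 / 1.5) ≈ 7.17 m/s.

v ≈ 7.17 m/s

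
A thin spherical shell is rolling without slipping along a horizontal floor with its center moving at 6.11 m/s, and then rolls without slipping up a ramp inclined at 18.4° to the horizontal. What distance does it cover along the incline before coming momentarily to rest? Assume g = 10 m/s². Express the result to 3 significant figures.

For this body I = (2/3)MR², i.e. k = I/(MR²) = 2/3.
The rolling condition ω = v/R makes the rotational term ½I(v/R)² = ½kMv², so KE_total = ½(1+k)Mv² = (5/6)Mv².
Setting this equal to Mgh gives the vertical rise h = (1+k)v₀²/(2g) = 1.667×6.11²/(2×10) = 3.111 m.
The distance along the slope is d = h/sinθ = 3.111/sin18.4° ≈ 9.86 m.

d ≈ 9.86 m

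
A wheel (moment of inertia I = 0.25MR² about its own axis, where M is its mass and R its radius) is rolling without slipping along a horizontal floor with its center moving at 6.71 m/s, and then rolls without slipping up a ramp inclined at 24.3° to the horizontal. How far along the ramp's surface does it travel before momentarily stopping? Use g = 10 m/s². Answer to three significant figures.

d ≈ 6.84 m

Here I = 0.25MR², so the shape factor k = I/(MR²) = 0.25.
Since it rolls without slipping, ω = v/R and KE = ½Mv² + ½Iω² = ½(1+k)Mv² = (5/8)Mv².
Setting this equal to Mgh gives the vertical rise h = (1+k)v₀²/(2g) = 1.25×6.71²/(2×10) = 2.814 m.
Along the incline, d = h/sinθ = 2.814/sin24.3° ≈ 6.84 m.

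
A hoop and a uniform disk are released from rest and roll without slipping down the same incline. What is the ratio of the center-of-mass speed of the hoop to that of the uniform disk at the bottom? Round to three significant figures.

v_ratio ≈ 0.866

Each satisfies Mgh = ½(1+k)Mv² with k = I/(MR²), so v ∝ 1/√(1+k).
For the hoop k = 1; for the uniform disk k = 0.5.
v₁/v₂ = √((1+k₂)/(1+k₁)) = √(1.5/2) ≈ 0.866.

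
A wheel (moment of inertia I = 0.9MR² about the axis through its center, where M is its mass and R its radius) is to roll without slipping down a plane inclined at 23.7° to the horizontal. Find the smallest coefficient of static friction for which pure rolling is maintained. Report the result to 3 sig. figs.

μ_min ≈ 0.208

With I = 0.9MR², the ratio k = I/(MR²) is 0.9.
Newton's second law down the slope: Mg sinθ − f = Ma. The torque equation fR = Iα (with α = a/R) gives f = kMa.
These give a = g sinθ/(1+k) and the required friction f = kMg sinθ/(1+k).
With N = Mg cosθ, the no-slip condition f ≤ μN gives μ_min = f/N = k tanθ/(1+k).
μ_min = 0.9 × tan23.7° / 1.9 ≈ 0.208.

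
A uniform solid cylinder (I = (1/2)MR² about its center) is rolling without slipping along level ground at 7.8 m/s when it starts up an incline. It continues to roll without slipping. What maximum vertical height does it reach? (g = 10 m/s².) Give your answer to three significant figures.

Here I = (1/2)MR², so the shape factor k = I/(MR²) = 0.5.
Pure rolling means v = ωR; then KE = ½Mv² + ½I(v/R)² = ½(1+k)Mv² = (3/4)Mv².
At the top the kinetic energy is zero, so (3/4)Mv₀² = Mgh.
Thus h = (1+k)v₀²/(2g) = 1.5 × 7.8² / (2 × 10) ≈ 4.56 m.

h ≈ 4.56 m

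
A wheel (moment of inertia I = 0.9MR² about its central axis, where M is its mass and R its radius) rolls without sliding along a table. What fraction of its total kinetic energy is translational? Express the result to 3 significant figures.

For this body I = 0.9MR², i.e. k = I/(MR²) = 0.9.
With ω = v/R, KE_trans = ½Mv² and KE_rot = ½Iω² = ½kMv², so KE_total = ½(1+k)Mv².
The translational fraction is therefore 1/(1+k) = 1/1.9 ≈ 0.526.

fraction ≈ 0.526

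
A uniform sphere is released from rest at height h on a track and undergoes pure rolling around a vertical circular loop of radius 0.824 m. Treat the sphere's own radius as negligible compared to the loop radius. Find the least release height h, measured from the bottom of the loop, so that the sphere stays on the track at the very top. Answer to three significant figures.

h_min ≈ 2.22 m

The moment of inertia is (2/5)MR², giving k ≡ I/(MR²) = 0.4.
At the top of the loop, the minimum-contact condition is Mg = Mv_top²/r, so v_top² = gr.
With ω = v/R, the kinetic energy at speed v is ½(1+k)Mv² = (7/10)Mv².
Energy conservation from release (height h) to the top (height 2r): Mgh = Mg(2r) + (7/10)M·gr.
Thus h_min = 2r + (1+k)r/2 = r(2 + 1.4/2) = 0.824 × 2.7 ≈ 2.22 m.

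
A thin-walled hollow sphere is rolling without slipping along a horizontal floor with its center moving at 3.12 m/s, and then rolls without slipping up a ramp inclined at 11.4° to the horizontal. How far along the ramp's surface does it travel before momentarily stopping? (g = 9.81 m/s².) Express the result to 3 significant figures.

d ≈ 4.18 m

Here I = (2/3)MR², so the shape factor k = I/(MR²) = 2/3.
Rolling without slipping gives ω = v/R, so the total kinetic energy is ½Mv² + ½Iω² = ½(1+k)Mv² = (5/6)Mv².
Setting this equal to Mgh gives the vertical rise h = (1+k)v₀²/(2g) = 1.667×3.12²/(2×9.81) = 0.8269 m.
The distance along the slope is d = h/sinθ = 0.8269/sin11.4° ≈ 4.18 m.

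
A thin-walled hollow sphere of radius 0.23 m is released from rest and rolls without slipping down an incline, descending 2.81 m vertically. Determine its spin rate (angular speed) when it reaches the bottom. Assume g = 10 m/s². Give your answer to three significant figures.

ω ≈ 25.2 rad/s

Here I = (2/3)MR², so the shape factor k = I/(MR²) = 2/3.
Rolling without slipping gives ω = v/R, so the total kinetic energy is ½Mv² + ½Iω² = ½(1+k)Mv² = (5/6)Mv².
Energy conservation Mgh = ½(1+k)Mv² gives v = √(2gh/(1+k)) = √(2 × 10 × 2.81 / 1.667) = 5.807 m/s.
The angular speed follows from ω = v/R = 5.807/0.23 ≈ 25.2 rad/s.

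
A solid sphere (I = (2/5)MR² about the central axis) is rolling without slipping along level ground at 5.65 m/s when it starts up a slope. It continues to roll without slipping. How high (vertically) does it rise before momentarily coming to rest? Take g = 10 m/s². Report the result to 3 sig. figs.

h ≈ 2.23 m

The moment of inertia is (2/5)MR², giving k ≡ I/(MR²) = 0.4.
The rolling condition ω = v/R makes the rotational term ½I(v/R)² = ½kMv², so KE_total = ½(1+k)Mv² = (7/10)Mv².
All of this converts to potential energy at the highest point: (7/10)Mv₀² = Mgh.
Thus h = (1+k)v₀²/(2g) = 1.4 × 5.65² / (2 × 10) ≈ 2.23 m.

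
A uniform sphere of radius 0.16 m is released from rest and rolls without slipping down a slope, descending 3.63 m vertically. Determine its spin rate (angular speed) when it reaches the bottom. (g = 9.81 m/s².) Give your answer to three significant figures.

The moment of inertia is (2/5)MR², giving k ≡ I/(MR²) = 0.4.
Rolling without slipping gives ω = v/R, so the total kinetic energy is ½Mv² + ½Iω² = ½(1+k)Mv² = (7/10)Mv².
Energy conservation Mgh = ½(1+k)Mv² gives v = √(2gh/(1+k)) = √(2 × 9.81 × 3.63 / 1.4) = 7.132 m/s.
Then ω = v/R = 7.132 / 0.16 ≈ 44.6 rad/s.

ω ≈ 44.6 rad/s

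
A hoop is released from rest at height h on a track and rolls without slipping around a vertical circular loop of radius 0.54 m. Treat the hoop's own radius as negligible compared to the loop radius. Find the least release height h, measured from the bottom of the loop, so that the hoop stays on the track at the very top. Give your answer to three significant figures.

For this body I = MR², i.e. k = I/(MR²) = 1.
At the top of the loop, the minimum-contact condition is Mg = Mv_top²/r, so v_top² = gr.
With ω = v/R, the kinetic energy at speed v is ½(1+k)Mv² = Mv².
Energy conservation from release (height h) to the top (height 2r): Mgh = Mg(2r) + M·gr.
Thus h_min = 2r + (1+k)r/2 = r(2 + 2/2) = 0.54 × 3 ≈ 1.62 m.

h_min ≈ 1.62 m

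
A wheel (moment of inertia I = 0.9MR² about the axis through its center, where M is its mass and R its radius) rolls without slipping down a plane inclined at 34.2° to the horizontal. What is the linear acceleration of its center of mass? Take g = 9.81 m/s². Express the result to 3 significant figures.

a ≈ 2.90 m/s²

With I = 0.9MR², the ratio k = I/(MR²) is 0.9.
Along the incline Mg sinθ − f = Ma, and torque about the center fR = Iα = kMR²(a/R) gives f = kMa.
Eliminating f: Mg sinθ = (1+k)Ma, so a = g sinθ/(1+k) = 9.81 × sin34.2° / 1.9 ≈ 2.90 m/s².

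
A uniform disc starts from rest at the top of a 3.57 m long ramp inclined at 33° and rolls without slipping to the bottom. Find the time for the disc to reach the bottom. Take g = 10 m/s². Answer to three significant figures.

For this body I = (1/2)MR², i.e. k = I/(MR²) = 0.5.
Along the incline Mg sinθ − f = Ma, and torque about the center fR = Iα = kMR²(a/R) gives f = kMa.
Hence a = g sinθ/(1+k) = 10×sin33°/1.5 = 3.631 m/s².
Starting from rest, L = ½at², so t = √(2L/a) = √(2×3.57/3.631) ≈ 1.40 s.

t ≈ 1.40 s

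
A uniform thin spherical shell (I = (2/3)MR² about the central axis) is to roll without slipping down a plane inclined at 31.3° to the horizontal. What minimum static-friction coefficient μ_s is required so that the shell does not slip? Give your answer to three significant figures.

The moment of inertia is (2/3)MR², giving k ≡ I/(MR²) = 2/3.
Translational: Mg sinθ − f = Ma. Rotational about the CM: fR = Iα = kMRa, so f = kMa.
These give a = g sinθ/(1+k) and the required friction f = kMg sinθ/(1+k).
With N = Mg cosθ, the no-slip condition f ≤ μN gives μ_min = f/N = k tanθ/(1+k).
μ_min = (2/3) × tan31.3° / 1.667 ≈ 0.243.

μ_min ≈ 0.243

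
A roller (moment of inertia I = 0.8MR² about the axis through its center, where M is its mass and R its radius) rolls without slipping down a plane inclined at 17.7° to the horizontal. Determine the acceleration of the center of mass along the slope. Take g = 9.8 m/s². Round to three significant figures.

a ≈ 1.66 m/s²

The moment of inertia is 0.8MR², giving k ≡ I/(MR²) = 0.8.
Along the incline Mg sinθ − f = Ma, and torque about the center fR = Iα = kMR²(a/R) gives f = kMa.
Eliminating f: Mg sinθ = (1+k)Ma, so a = g sinθ/(1+k) = 9.8 × sin17.7° / 1.8 ≈ 1.66 m/s².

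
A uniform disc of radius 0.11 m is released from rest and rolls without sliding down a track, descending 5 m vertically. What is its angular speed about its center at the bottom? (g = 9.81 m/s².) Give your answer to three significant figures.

For this body I = (1/2)MR², i.e. k = I/(MR²) = 0.5.
Rolling without slipping gives ω = v/R, so the total kinetic energy is ½Mv² + ½Iω² = ½(1+k)Mv² = (3/4)Mv².
Energy conservation Mgh = ½(1+k)Mv² gives v = √(2gh/(1+k)) = √(2 × 9.81 × 5 / 1.5) = 8.087 m/s.
Then ω = v/R = 8.087 / 0.11 ≈ 73.5 rad/s.

ω ≈ 73.5 rad/s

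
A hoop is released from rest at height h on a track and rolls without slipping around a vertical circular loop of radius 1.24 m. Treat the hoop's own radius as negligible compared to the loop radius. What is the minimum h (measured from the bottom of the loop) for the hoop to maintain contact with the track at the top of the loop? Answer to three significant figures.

The moment of inertia is MR², giving k ≡ I/(MR²) = 1.
At the top, contact is just lost when gravity alone supplies the centripetal force: Mg = Mv_top²/r, i.e. v_top² = gr.
With ω = v/R, the kinetic energy at speed v is ½(1+k)Mv² = Mv².
Energy conservation from release (height h) to the top (height 2r): Mgh = Mg(2r) + M·gr.
Thus h_min = 2r + (1+k)r/2 = r(2 + 2/2) = 1.24 × 3 ≈ 3.72 m.

h_min ≈ 3.72 m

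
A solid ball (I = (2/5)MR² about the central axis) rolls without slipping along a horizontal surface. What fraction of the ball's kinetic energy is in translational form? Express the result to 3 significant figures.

fraction ≈ 0.714

For this body I = (2/5)MR², i.e. k = I/(MR²) = 0.4.
Since ω = v/R, the translational part is ½Mv² and the rotational part is ½I(v/R)² = ½kMv²; the total is ½(1+k)Mv².
The translational fraction is therefore 1/(1+k) = 1/1.4 ≈ 0.714.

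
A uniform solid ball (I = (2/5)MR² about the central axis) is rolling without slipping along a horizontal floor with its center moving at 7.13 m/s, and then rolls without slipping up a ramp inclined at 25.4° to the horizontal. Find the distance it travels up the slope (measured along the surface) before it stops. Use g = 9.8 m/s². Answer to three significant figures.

d ≈ 8.47 m

With I = (2/5)MR², the ratio k = I/(MR²) is 0.4.
Rolling without slipping gives ω = v/R, so the total kinetic energy is ½Mv² + ½Iω² = ½(1+k)Mv² = (7/10)Mv².
Setting this equal to Mgh gives the vertical rise h = (1+k)v₀²/(2g) = 1.4×7.13²/(2×9.8) = 3.631 m.
Along the incline, d = h/sinθ = 3.631/sin25.4° ≈ 8.47 m.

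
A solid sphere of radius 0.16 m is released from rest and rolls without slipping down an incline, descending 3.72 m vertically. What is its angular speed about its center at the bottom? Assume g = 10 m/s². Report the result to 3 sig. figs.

ω ≈ 45.6 rad/s

For this body I = (2/5)MR², i.e. k = I/(MR²) = 0.4.
Pure rolling means v = ωR; then KE = ½Mv² + ½I(v/R)² = ½(1+k)Mv² = (7/10)Mv².
Energy conservation Mgh = ½(1+k)Mv² gives v = √(2gh/(1+k)) = √(2 × 10 × 3.72 / 1.4) = 7.29 m/s.
The angular speed follows from ω = v/R = 7.29/0.16 ≈ 45.6 rad/s.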